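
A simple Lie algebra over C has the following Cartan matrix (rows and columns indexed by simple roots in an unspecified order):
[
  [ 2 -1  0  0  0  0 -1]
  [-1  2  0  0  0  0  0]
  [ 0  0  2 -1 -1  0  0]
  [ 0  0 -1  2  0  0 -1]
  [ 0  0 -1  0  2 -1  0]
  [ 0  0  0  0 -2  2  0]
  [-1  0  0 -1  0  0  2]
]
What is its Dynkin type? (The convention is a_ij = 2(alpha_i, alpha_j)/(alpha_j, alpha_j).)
The matrix has rank 7 with 2's on the diagonal. Reading the off-diagonal entries as Dynkin edges (a single edge where a_ij = a_ji = -1; a double or triple edge where a_ij * a_ji = 2 or 3), the diagram is a chain of 7 nodes with a double edge at one end; the terminal node there is the unique long simple root (C_7). One simple-root ordering that puts it in standard form is (alpha_2, alpha_1, alpha_7, alpha_4, alpha_3, alpha_5, alpha_6). So the algebra is type C_7, i.e. sp(14).

type C_7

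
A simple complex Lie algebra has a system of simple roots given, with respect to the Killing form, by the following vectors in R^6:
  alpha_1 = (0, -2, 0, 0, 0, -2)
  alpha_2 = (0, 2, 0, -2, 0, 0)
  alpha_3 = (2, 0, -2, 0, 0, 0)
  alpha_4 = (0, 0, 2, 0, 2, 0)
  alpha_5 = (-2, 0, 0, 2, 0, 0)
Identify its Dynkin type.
Compute the Cartan integers a_ij = 2(alpha_i, alpha_j)/(alpha_j, alpha_j); the resulting 5x5 Cartan matrix is
[[2, -1, 0, 0, 0], [-1, 2, 0, 0, -1], [0, 0, 2, -1, -1], [0, 0, -1, 2, 0], [0, -1, -1, 0, 2]].
All simple roots have the same length, so the diagram is simply laced. The associated Dynkin diagram is a chain of 5 nodes with single edges (A_5), so the type is A_5 (the algebra sl(6)).

A5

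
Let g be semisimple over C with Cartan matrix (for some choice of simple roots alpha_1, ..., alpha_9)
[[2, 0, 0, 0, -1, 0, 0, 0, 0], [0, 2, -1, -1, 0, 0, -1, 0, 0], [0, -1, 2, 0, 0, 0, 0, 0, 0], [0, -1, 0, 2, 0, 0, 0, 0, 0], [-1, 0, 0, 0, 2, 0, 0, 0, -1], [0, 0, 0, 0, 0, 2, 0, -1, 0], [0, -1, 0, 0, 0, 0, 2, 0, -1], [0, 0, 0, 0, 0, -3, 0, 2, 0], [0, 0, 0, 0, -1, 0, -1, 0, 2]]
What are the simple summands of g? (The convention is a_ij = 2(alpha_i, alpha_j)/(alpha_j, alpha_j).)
D_7 (so(14)) ⊕ G_2

The diagram associated to this matrix has two connected components: the simple roots {alpha_1, alpha_2, alpha_3, alpha_4, alpha_5, alpha_7, alpha_9} form a chain of 5 nodes with a fork of two nodes at one end (D_7), and {alpha_6, alpha_8} form two nodes joined by a triple edge (G_2). A semisimple Lie algebra decomposes uniquely as the direct sum of simple ideals, one per connected component of its Dynkin diagram, so g ≅ D_7 ⊕ G_2 (dimension 91 + 14 = 105).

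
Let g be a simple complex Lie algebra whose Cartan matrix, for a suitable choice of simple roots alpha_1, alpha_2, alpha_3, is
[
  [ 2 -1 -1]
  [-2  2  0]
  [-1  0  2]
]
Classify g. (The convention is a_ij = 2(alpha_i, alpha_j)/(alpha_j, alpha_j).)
type C_3

The matrix has rank 3 with 2's on the diagonal. Reading the off-diagonal entries as Dynkin edges (a single edge where a_ij = a_ji = -1; a double or triple edge where a_ij * a_ji = 2 or 3), the diagram is a chain of 3 nodes with a double edge at one end; the terminal node there is the unique long simple root (C_3). One simple-root ordering that puts it in standard form is (alpha_3, alpha_1, alpha_2). So the algebra is type C_3, i.e. sp(6).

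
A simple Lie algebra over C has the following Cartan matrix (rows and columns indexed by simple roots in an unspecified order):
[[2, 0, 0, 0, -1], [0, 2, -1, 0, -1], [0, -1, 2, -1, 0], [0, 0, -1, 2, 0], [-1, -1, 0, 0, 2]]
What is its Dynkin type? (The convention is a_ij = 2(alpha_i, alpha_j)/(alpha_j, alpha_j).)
type A_5

The matrix has rank 5 with 2's on the diagonal. Reading the off-diagonal entries as Dynkin edges (a single edge where a_ij = a_ji = -1; a double or triple edge where a_ij * a_ji = 2 or 3), the diagram is a chain of 5 nodes with single edges (A_5). One simple-root ordering that puts it in standard form is (alpha_1, alpha_5, alpha_2, alpha_3, alpha_4). So the algebra is type A_5, i.e. sl(6).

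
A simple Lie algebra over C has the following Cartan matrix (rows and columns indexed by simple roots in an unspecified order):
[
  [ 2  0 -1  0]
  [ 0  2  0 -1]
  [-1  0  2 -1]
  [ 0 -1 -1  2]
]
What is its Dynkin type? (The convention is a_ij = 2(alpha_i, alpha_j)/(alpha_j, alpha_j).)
The matrix has rank 4 with 2's on the diagonal. Reading the off-diagonal entries as Dynkin edges (a single edge where a_ij = a_ji = -1; a double or triple edge where a_ij * a_ji = 2 or 3), the diagram is a chain of 4 nodes with single edges (A_4). One simple-root ordering that puts it in standard form is (alpha_2, alpha_4, alpha_3, alpha_1). So the algebra is type A_4, i.e. sl(5).

A_4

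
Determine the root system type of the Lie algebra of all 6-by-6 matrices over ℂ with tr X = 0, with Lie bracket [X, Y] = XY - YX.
type A_5

This is sl(6), which has dimension 6^2 - 1 = 35 and rank 6 - 1 = 5 (a Cartan subalgebra is the diagonal traceless matrices). In the classification of classical Lie algebras, the special linear algebra sl(n+1) has type A_n; here n = 5, so the Dynkin diagram is a chain of 5 nodes with single edges (A_5). Hence the type is A_5.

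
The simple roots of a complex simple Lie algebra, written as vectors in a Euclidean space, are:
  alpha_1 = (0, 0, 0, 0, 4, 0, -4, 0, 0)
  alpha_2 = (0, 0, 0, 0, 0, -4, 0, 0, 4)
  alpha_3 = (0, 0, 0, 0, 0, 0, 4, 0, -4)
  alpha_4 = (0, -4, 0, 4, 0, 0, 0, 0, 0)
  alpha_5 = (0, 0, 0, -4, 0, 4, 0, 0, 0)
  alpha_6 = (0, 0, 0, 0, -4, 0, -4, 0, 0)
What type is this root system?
D_6 (so(12))

Compute the Cartan integers a_ij = 2(alpha_i, alpha_j)/(alpha_j, alpha_j); the resulting 6x6 Cartan matrix is
[[2, 0, -1, 0, 0, 0], [0, 2, -1, 0, -1, 0], [-1, -1, 2, 0, 0, -1], [0, 0, 0, 2, -1, 0], [0, -1, 0, -1, 2, 0], [0, 0, -1, 0, 0, 2]].
All simple roots have the same length, so the diagram is simply laced. The associated Dynkin diagram is a chain of 4 nodes with a fork of two nodes at one end (D_6), so the type is D_6 (the algebra so(12)).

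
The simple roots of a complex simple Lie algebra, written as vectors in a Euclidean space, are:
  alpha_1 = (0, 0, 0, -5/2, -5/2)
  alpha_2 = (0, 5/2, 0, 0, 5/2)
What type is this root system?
Compute the Cartan integers a_ij = 2(alpha_i, alpha_j)/(alpha_j, alpha_j); the resulting 2x2 Cartan matrix is
[[2, -1], [-1, 2]].
All simple roots have the same length, so the diagram is simply laced. The associated Dynkin diagram is a chain of 2 nodes with single edges (A_2), so the type is A_2 (the algebra sl(3)).

type A_2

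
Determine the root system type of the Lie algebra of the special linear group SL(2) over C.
A_1

This is sl(2), which has dimension 2^2 - 1 = 3 and rank 2 - 1 = 1 (a Cartan subalgebra is the diagonal traceless matrices). In the classification of classical Lie algebras, the special linear algebra sl(n+1) has type A_n; here n = 1, so the Dynkin diagram is a chain of 1 nodes with single edges (A_1). Hence the type is A_1.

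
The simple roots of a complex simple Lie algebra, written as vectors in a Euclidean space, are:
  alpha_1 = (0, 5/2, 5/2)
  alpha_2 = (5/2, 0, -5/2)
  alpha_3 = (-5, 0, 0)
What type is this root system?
Compute the Cartan integers a_ij = 2(alpha_i, alpha_j)/(alpha_j, alpha_j); the resulting 3x3 Cartan matrix is
[[2, -1, 0], [-1, 2, -1], [0, -2, 2]].
The roots have two lengths (squared-length ratio 2:1); the short ones are alpha_{1,2}. The associated Dynkin diagram is a chain of 3 nodes with a double edge at one end; the terminal node there is the unique long simple root (C_3), so the type is C_3 (the algebra sp(6)).

C_3 (sp(6))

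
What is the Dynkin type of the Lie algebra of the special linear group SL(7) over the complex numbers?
This is sl(7), which has dimension 7^2 - 1 = 48 and rank 7 - 1 = 6 (a Cartan subalgebra is the diagonal traceless matrices). In the classification of classical Lie algebras, the special linear algebra sl(n+1) has type A_n; here n = 6, so the Dynkin diagram is a chain of 6 nodes with single edges (A_6). Hence the type is A_6.

type A_6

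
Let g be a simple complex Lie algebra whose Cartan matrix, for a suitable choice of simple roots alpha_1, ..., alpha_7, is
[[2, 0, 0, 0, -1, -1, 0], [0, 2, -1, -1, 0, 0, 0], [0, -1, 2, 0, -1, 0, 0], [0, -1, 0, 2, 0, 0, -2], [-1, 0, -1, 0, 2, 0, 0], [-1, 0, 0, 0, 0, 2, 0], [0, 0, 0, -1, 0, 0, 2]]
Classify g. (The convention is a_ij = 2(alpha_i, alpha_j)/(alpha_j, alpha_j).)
The matrix has rank 7 with 2's on the diagonal. Reading the off-diagonal entries as Dynkin edges (a single edge where a_ij = a_ji = -1; a double or triple edge where a_ij * a_ji = 2 or 3), the diagram is a chain of 7 nodes with a double edge at one end; the terminal node there is the unique short simple root (B_7). One simple-root ordering that puts it in standard form is (alpha_6, alpha_1, alpha_5, alpha_3, alpha_2, alpha_4, alpha_7). So the algebra is type B_7, i.e. so(15).

type B_7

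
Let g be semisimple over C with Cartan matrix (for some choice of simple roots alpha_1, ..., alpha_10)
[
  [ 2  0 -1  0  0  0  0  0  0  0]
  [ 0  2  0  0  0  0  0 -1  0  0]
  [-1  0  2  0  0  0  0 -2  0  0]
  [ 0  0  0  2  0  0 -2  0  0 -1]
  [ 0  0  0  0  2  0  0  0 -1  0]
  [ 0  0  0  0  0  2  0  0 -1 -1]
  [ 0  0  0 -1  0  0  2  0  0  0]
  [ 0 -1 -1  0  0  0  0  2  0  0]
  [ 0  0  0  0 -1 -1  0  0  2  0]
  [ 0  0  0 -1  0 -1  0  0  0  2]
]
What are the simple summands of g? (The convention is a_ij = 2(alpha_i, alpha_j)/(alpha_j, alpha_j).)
B_6 ⊕ F_4

The diagram associated to this matrix has two connected components: the simple roots {alpha_4, alpha_5, alpha_6, alpha_7, alpha_9, alpha_10} form a chain of 6 nodes with a double edge at one end; the terminal node there is the unique short simple root (B_6), and {alpha_1, alpha_2, alpha_3, alpha_8} form a chain of 4 nodes with a double edge between the middle two (F_4). A semisimple Lie algebra decomposes uniquely as the direct sum of simple ideals, one per connected component of its Dynkin diagram, so g ≅ B_6 ⊕ F_4 (dimension 78 + 52 = 130).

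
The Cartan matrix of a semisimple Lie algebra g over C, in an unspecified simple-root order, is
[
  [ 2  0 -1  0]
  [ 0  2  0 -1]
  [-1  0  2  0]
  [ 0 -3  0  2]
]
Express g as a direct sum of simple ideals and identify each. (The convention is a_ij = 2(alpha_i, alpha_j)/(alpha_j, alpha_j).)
A_2 + G_2

The diagram associated to this matrix has two connected components: the simple roots {alpha_1, alpha_3} form a chain of 2 nodes with single edges (A_2), and {alpha_2, alpha_4} form two nodes joined by a triple edge (G_2). A semisimple Lie algebra decomposes uniquely as the direct sum of simple ideals, one per connected component of its Dynkin diagram, so g ≅ A_2 ⊕ G_2 (dimension 8 + 14 = 22).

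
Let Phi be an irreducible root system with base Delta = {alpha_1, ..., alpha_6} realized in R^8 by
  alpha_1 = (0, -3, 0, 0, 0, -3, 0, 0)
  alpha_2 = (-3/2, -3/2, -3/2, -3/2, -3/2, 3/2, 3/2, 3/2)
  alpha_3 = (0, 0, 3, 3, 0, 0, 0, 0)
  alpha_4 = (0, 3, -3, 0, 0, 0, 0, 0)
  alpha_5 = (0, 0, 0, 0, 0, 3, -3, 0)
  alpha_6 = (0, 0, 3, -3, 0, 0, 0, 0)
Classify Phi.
E_6

Compute the Cartan integers a_ij = 2(alpha_i, alpha_j)/(alpha_j, alpha_j); the resulting 6x6 Cartan matrix is
[[2, 0, 0, -1, -1, 0], [0, 2, -1, 0, 0, 0], [0, -1, 2, -1, 0, 0], [-1, 0, -1, 2, 0, -1], [-1, 0, 0, 0, 2, 0], [0, 0, 0, -1, 0, 2]].
All simple roots have the same length, so the diagram is simply laced. The associated Dynkin diagram is a chain of 5 nodes with one extra node attached to the third node from one end (E_6), so the type is E_6.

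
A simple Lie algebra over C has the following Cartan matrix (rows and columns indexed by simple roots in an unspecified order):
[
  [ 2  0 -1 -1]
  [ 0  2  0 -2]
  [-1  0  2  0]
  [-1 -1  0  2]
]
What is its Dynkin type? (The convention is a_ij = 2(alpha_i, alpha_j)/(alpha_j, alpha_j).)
The matrix has rank 4 with 2's on the diagonal. Reading the off-diagonal entries as Dynkin edges (a single edge where a_ij = a_ji = -1; a double or triple edge where a_ij * a_ji = 2 or 3), the diagram is a chain of 4 nodes with a double edge at one end; the terminal node there is the unique long simple root (C_4). One simple-root ordering that puts it in standard form is (alpha_3, alpha_1, alpha_4, alpha_2). So the algebra is type C_4, i.e. sp(8).

C_4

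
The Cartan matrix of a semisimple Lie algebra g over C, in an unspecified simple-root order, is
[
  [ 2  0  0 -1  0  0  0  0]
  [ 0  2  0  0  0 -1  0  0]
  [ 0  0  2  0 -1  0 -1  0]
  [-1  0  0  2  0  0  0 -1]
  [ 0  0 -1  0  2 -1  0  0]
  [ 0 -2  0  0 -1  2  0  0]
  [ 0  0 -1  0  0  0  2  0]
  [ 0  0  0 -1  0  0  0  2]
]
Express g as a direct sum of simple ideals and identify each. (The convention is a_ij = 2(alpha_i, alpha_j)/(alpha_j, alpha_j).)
type A_3 + type B_5

The diagram associated to this matrix has two connected components: the simple roots {alpha_1, alpha_4, alpha_8} form a chain of 3 nodes with single edges (A_3), and {alpha_2, alpha_3, alpha_5, alpha_6, alpha_7} form a chain of 5 nodes with a double edge at one end; the terminal node there is the unique short simple root (B_5). A semisimple Lie algebra decomposes uniquely as the direct sum of simple ideals, one per connected component of its Dynkin diagram, so g ≅ A_3 ⊕ B_5 (dimension 15 + 55 = 70).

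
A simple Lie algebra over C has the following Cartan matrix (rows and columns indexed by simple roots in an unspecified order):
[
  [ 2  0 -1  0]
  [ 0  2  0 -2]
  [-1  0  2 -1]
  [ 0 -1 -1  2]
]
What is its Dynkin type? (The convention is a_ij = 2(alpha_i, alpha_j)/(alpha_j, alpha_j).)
The matrix has rank 4 with 2's on the diagonal. Reading the off-diagonal entries as Dynkin edges (a single edge where a_ij = a_ji = -1; a double or triple edge where a_ij * a_ji = 2 or 3), the diagram is a chain of 4 nodes with a double edge at one end; the terminal node there is the unique long simple root (C_4). One simple-root ordering that puts it in standard form is (alpha_1, alpha_3, alpha_4, alpha_2). So the algebra is type C_4, i.e. sp(8).

type C_4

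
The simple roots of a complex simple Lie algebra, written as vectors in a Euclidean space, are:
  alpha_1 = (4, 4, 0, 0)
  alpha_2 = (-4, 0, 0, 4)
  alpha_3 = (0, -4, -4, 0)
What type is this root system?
type A_3

Compute the Cartan integers a_ij = 2(alpha_i, alpha_j)/(alpha_j, alpha_j); the resulting 3x3 Cartan matrix is
[[2, -1, -1], [-1, 2, 0], [-1, 0, 2]].
All simple roots have the same length, so the diagram is simply laced. The associated Dynkin diagram is a chain of 3 nodes with single edges (A_3), so the type is A_3 (the algebra sl(4)).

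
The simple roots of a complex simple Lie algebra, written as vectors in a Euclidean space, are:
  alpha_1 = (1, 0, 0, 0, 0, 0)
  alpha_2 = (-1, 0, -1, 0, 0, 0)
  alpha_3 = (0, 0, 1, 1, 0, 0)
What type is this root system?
Compute the Cartan integers a_ij = 2(alpha_i, alpha_j)/(alpha_j, alpha_j); the resulting 3x3 Cartan matrix is
[[2, -1, 0], [-2, 2, -1], [0, -1, 2]].
The roots have two lengths (squared-length ratio 2:1); the short ones are alpha_{1}. The associated Dynkin diagram is a chain of 3 nodes with a double edge at one end; the terminal node there is the unique short simple root (B_3), so the type is B_3 (the algebra so(7)).

type B_3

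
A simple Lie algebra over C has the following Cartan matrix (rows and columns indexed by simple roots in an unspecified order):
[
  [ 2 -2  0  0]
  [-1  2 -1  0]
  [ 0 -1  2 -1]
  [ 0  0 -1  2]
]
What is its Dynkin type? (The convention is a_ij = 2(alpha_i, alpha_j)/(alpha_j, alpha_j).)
The matrix has rank 4 with 2's on the diagonal. Reading the off-diagonal entries as Dynkin edges (a single edge where a_ij = a_ji = -1; a double or triple edge where a_ij * a_ji = 2 or 3), the diagram is a chain of 4 nodes with a double edge at one end; the terminal node there is the unique long simple root (C_4). One simple-root ordering that puts it in standard form is (alpha_4, alpha_3, alpha_2, alpha_1). So the algebra is type C_4, i.e. sp(8).

C_4 (sp(8))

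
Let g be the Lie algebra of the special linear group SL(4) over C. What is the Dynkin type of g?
type A_3

This is sl(4), which has dimension 4^2 - 1 = 15 and rank 4 - 1 = 3 (a Cartan subalgebra is the diagonal traceless matrices). In the classification of classical Lie algebras, the special linear algebra sl(n+1) has type A_n; here n = 3, so the Dynkin diagram is a chain of 3 nodes with single edges (A_3). Hence the type is A_3.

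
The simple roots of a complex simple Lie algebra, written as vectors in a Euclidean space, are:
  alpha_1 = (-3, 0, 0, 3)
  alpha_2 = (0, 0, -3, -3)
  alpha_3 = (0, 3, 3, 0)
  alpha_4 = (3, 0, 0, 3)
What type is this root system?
Compute the Cartan integers a_ij = 2(alpha_i, alpha_j)/(alpha_j, alpha_j); the resulting 4x4 Cartan matrix is
[[2, -1, 0, 0], [-1, 2, -1, -1], [0, -1, 2, 0], [0, -1, 0, 2]].
All simple roots have the same length, so the diagram is simply laced. The associated Dynkin diagram is a chain of 2 nodes with a fork of two nodes at one end (D_4), so the type is D_4 (the algebra so(8)).

D_4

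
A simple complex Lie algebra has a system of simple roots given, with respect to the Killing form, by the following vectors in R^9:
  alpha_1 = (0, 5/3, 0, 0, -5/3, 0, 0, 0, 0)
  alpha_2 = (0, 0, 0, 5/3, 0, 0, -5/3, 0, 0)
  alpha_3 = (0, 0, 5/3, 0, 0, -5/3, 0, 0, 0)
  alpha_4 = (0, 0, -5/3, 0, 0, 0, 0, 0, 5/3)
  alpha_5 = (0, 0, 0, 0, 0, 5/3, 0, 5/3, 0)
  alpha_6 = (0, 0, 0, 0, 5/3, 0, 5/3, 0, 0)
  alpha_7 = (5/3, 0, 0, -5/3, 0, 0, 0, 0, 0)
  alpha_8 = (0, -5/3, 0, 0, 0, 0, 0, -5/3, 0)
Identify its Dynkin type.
Compute the Cartan integers a_ij = 2(alpha_i, alpha_j)/(alpha_j, alpha_j); the resulting 8x8 Cartan matrix is
[[2, 0, 0, 0, 0, -1, 0, -1], [0, 2, 0, 0, 0, -1, -1, 0], [0, 0, 2, -1, -1, 0, 0, 0], [0, 0, -1, 2, 0, 0, 0, 0], [0, 0, -1, 0, 2, 0, 0, -1], [-1, -1, 0, 0, 0, 2, 0, 0], [0, -1, 0, 0, 0, 0, 2, 0], [-1, 0, 0, 0, -1, 0, 0, 2]].
All simple roots have the same length, so the diagram is simply laced. The associated Dynkin diagram is a chain of 8 nodes with single edges (A_8), so the type is A_8 (the algebra sl(9)).

A8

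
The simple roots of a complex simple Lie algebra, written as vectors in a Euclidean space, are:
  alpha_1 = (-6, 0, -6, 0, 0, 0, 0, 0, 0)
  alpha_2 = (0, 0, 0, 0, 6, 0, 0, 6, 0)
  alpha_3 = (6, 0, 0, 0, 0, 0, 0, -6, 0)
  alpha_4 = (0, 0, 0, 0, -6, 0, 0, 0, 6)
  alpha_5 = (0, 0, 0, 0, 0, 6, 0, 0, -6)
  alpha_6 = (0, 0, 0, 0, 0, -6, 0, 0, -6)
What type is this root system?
D_6

Compute the Cartan integers a_ij = 2(alpha_i, alpha_j)/(alpha_j, alpha_j); the resulting 6x6 Cartan matrix is
[[2, 0, -1, 0, 0, 0], [0, 2, -1, -1, 0, 0], [-1, -1, 2, 0, 0, 0], [0, -1, 0, 2, -1, -1], [0, 0, 0, -1, 2, 0], [0, 0, 0, -1, 0, 2]].
All simple roots have the same length, so the diagram is simply laced. The associated Dynkin diagram is a chain of 4 nodes with a fork of two nodes at one end (D_6), so the type is D_6 (the algebra so(12)).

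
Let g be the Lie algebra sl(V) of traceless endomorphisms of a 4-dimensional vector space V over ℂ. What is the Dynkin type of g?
This is sl(4), which has dimension 4^2 - 1 = 15 and rank 4 - 1 = 3 (a Cartan subalgebra is the diagonal traceless matrices). In the classification of classical Lie algebras, the special linear algebra sl(n+1) has type A_n; here n = 3, so the Dynkin diagram is a chain of 3 nodes with single edges (A_3). Hence the type is A_3.

A_3 (sl(4))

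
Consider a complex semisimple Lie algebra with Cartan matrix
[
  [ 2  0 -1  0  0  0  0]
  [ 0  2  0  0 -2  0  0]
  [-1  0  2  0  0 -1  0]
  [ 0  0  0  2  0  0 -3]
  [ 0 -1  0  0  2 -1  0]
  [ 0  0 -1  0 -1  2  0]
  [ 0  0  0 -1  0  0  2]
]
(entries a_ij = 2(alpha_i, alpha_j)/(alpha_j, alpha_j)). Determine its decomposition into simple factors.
The diagram associated to this matrix has two connected components: the simple roots {alpha_1, alpha_2, alpha_3, alpha_5, alpha_6} form a chain of 5 nodes with a double edge at one end; the terminal node there is the unique long simple root (C_5), and {alpha_4, alpha_7} form two nodes joined by a triple edge (G_2). A semisimple Lie algebra decomposes uniquely as the direct sum of simple ideals, one per connected component of its Dynkin diagram, so g ≅ C_5 ⊕ G_2 (dimension 55 + 14 = 69).

C_5 (sp(10)) + G_2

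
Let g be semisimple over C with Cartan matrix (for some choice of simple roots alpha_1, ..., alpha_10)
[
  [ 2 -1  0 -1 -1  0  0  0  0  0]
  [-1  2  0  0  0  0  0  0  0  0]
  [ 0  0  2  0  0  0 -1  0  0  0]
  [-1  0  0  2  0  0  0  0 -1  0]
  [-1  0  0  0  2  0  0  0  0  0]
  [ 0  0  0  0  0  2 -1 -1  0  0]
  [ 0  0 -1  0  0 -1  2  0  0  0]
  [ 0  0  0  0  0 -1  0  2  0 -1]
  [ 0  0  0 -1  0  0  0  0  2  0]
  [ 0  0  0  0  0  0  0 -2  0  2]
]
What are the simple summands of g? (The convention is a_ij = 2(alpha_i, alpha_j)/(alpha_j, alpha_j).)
The diagram associated to this matrix has two connected components: the simple roots {alpha_3, alpha_6, alpha_7, alpha_8, alpha_10} form a chain of 5 nodes with a double edge at one end; the terminal node there is the unique long simple root (C_5), and {alpha_1, alpha_2, alpha_4, alpha_5, alpha_9} form a chain of 3 nodes with a fork of two nodes at one end (D_5). A semisimple Lie algebra decomposes uniquely as the direct sum of simple ideals, one per connected component of its Dynkin diagram, so g ≅ C_5 ⊕ D_5 (dimension 55 + 45 = 100).

C_5 + D_5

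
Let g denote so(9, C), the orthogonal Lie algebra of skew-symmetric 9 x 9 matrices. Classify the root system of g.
type B_4

This is so(9) with 9 odd, which has dimension 9(9-1)/2 = 36 and rank (9-1)/2 = 4. In the classification of classical Lie algebras, the orthogonal algebra so(2n+1) in an odd number of variables has type B_n; here n = 4, so the Dynkin diagram is a chain of 4 nodes with a double edge at one end; the terminal node there is the unique short simple root (B_4). Hence the type is B_4.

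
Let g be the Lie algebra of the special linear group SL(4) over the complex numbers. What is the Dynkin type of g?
This is sl(4), which has dimension 4^2 - 1 = 15 and rank 4 - 1 = 3 (a Cartan subalgebra is the diagonal traceless matrices). In the classification of classical Lie algebras, the special linear algebra sl(n+1) has type A_n; here n = 3, so the Dynkin diagram is a chain of 3 nodes with single edges (A_3). Hence the type is A_3.

A3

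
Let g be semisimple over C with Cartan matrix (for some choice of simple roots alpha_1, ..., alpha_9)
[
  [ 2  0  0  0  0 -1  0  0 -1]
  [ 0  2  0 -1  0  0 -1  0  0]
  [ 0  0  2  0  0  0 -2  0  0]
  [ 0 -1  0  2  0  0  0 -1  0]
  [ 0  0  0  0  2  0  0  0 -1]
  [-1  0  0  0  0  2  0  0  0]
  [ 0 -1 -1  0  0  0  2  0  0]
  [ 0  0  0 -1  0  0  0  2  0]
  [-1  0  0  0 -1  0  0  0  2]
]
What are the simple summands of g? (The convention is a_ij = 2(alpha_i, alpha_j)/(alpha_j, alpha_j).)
The diagram associated to this matrix has two connected components: the simple roots {alpha_1, alpha_5, alpha_6, alpha_9} form a chain of 4 nodes with single edges (A_4), and {alpha_2, alpha_3, alpha_4, alpha_7, alpha_8} form a chain of 5 nodes with a double edge at one end; the terminal node there is the unique long simple root (C_5). A semisimple Lie algebra decomposes uniquely as the direct sum of simple ideals, one per connected component of its Dynkin diagram, so g ≅ A_4 ⊕ C_5 (dimension 24 + 55 = 79).

type A_4 ⊕ type C_5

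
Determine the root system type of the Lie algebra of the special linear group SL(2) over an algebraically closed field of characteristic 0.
This is sl(2), which has dimension 2^2 - 1 = 3 and rank 2 - 1 = 1 (a Cartan subalgebra is the diagonal traceless matrices). In the classification of classical Lie algebras, the special linear algebra sl(n+1) has type A_n; here n = 1, so the Dynkin diagram is a chain of 1 nodes with single edges (A_1). Hence the type is A_1.

type A_1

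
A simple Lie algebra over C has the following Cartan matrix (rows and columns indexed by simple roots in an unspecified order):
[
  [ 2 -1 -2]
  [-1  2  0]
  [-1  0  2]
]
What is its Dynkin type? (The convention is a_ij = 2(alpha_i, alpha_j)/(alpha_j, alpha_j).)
The matrix has rank 3 with 2's on the diagonal. Reading the off-diagonal entries as Dynkin edges (a single edge where a_ij = a_ji = -1; a double or triple edge where a_ij * a_ji = 2 or 3), the diagram is a chain of 3 nodes with a double edge at one end; the terminal node there is the unique short simple root (B_3). One simple-root ordering that puts it in standard form is (alpha_2, alpha_1, alpha_3). So the algebra is type B_3, i.e. so(7).

B_3 (so(7))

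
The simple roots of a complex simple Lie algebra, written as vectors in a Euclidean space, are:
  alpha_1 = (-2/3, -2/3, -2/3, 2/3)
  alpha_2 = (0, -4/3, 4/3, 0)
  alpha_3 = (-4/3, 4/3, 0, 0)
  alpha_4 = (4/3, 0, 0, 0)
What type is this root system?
Compute the Cartan integers a_ij = 2(alpha_i, alpha_j)/(alpha_j, alpha_j); the resulting 4x4 Cartan matrix is
[[2, 0, 0, -1], [0, 2, -1, 0], [0, -1, 2, -2], [-1, 0, -1, 2]].
The roots have two lengths (squared-length ratio 2:1); the short ones are alpha_{1,4}. The associated Dynkin diagram is a chain of 4 nodes with a double edge between the middle two (F_4), so the type is F_4.

F4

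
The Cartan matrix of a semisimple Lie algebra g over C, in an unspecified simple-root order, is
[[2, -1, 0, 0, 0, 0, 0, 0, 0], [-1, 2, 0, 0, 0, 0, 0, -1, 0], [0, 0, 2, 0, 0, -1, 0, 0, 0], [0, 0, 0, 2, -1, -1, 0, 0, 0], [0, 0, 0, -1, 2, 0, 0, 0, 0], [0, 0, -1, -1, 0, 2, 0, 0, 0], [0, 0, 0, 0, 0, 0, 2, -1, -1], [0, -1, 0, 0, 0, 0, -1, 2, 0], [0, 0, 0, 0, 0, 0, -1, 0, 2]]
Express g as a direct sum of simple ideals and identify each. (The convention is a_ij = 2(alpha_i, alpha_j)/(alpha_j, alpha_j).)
A_4 (sl(5)) ⊕ A_5 (sl(6))

The diagram associated to this matrix has two connected components: the simple roots {alpha_3, alpha_4, alpha_5, alpha_6} form a chain of 4 nodes with single edges (A_4), and {alpha_1, alpha_2, alpha_7, alpha_8, alpha_9} form a chain of 5 nodes with single edges (A_5). A semisimple Lie algebra decomposes uniquely as the direct sum of simple ideals, one per connected component of its Dynkin diagram, so g ≅ A_4 ⊕ A_5 (dimension 24 + 35 = 59).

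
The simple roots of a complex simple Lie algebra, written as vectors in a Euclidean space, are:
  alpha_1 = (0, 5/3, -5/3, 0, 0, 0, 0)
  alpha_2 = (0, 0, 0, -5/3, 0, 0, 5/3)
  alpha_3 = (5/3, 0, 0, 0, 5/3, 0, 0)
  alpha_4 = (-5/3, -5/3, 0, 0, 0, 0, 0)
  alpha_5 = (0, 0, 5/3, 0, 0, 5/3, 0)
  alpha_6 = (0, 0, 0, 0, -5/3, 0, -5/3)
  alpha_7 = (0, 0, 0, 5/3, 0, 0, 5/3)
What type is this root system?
Compute the Cartan integers a_ij = 2(alpha_i, alpha_j)/(alpha_j, alpha_j); the resulting 7x7 Cartan matrix is
[[2, 0, 0, -1, -1, 0, 0], [0, 2, 0, 0, 0, -1, 0], [0, 0, 2, -1, 0, -1, 0], [-1, 0, -1, 2, 0, 0, 0], [-1, 0, 0, 0, 2, 0, 0], [0, -1, -1, 0, 0, 2, -1], [0, 0, 0, 0, 0, -1, 2]].
All simple roots have the same length, so the diagram is simply laced. The associated Dynkin diagram is a chain of 5 nodes with a fork of two nodes at one end (D_7), so the type is D_7 (the algebra so(14)).

D_7 (so(14))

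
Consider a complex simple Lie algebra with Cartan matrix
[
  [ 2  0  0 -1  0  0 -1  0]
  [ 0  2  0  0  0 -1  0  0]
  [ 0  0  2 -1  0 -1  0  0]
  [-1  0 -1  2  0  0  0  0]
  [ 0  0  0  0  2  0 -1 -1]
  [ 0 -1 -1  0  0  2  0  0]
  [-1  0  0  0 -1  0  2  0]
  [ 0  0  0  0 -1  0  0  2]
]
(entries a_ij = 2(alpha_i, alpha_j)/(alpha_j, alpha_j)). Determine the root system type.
A_8 (sl(9))

The matrix has rank 8 with 2's on the diagonal. Reading the off-diagonal entries as Dynkin edges (a single edge where a_ij = a_ji = -1; a double or triple edge where a_ij * a_ji = 2 or 3), the diagram is a chain of 8 nodes with single edges (A_8). One simple-root ordering that puts it in standard form is (alpha_8, alpha_5, alpha_7, alpha_1, alpha_4, alpha_3, alpha_6, alpha_2). So the algebra is type A_8, i.e. sl(9).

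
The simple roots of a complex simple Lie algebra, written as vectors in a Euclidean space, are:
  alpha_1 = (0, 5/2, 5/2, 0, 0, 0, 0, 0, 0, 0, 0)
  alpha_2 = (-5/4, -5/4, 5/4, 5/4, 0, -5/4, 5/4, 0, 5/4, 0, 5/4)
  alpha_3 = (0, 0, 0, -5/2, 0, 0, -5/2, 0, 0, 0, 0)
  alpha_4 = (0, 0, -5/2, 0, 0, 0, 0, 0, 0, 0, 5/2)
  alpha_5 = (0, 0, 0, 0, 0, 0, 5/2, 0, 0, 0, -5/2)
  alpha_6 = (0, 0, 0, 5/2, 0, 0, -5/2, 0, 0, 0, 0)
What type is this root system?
E_6

Compute the Cartan integers a_ij = 2(alpha_i, alpha_j)/(alpha_j, alpha_j); the resulting 6x6 Cartan matrix is
[[2, 0, 0, -1, 0, 0], [0, 2, -1, 0, 0, 0], [0, -1, 2, 0, -1, 0], [-1, 0, 0, 2, -1, 0], [0, 0, -1, -1, 2, -1], [0, 0, 0, 0, -1, 2]].
All simple roots have the same length, so the diagram is simply laced. The associated Dynkin diagram is a chain of 5 nodes with one extra node attached to the third node from one end (E_6), so the type is E_6.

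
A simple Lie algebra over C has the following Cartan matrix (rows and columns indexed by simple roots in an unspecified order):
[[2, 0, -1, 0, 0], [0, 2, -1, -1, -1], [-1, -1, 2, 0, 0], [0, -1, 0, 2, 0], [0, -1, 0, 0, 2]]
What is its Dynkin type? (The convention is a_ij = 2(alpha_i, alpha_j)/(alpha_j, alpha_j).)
D5

The matrix has rank 5 with 2's on the diagonal. Reading the off-diagonal entries as Dynkin edges (a single edge where a_ij = a_ji = -1; a double or triple edge where a_ij * a_ji = 2 or 3), the diagram is a chain of 3 nodes with a fork of two nodes at one end (D_5). One simple-root ordering that puts it in standard form is (alpha_1, alpha_3, alpha_2, alpha_4, alpha_5). So the algebra is type D_5, i.e. so(10).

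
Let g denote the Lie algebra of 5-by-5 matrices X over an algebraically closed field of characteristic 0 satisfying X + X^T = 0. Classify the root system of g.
B2

This is so(5) with 5 odd, which has dimension 5(5-1)/2 = 10 and rank (5-1)/2 = 2. In the classification of classical Lie algebras, the orthogonal algebra so(2n+1) in an odd number of variables has type B_n; here n = 2, so the Dynkin diagram is a chain of 2 nodes with a double edge at one end; the terminal node there is the unique short simple root (B_2). Hence the type is B_2.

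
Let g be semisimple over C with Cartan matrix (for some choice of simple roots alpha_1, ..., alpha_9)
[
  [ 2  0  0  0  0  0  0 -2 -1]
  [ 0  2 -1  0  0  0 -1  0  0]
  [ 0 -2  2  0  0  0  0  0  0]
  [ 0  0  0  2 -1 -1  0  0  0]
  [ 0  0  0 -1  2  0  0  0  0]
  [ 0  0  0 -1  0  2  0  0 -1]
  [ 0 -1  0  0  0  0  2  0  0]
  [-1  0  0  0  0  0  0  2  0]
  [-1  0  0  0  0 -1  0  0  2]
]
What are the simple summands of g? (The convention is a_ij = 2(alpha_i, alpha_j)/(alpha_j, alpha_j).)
B_6 (so(13)) + C_3 (sp(6))

The diagram associated to this matrix has two connected components: the simple roots {alpha_1, alpha_4, alpha_5, alpha_6, alpha_8, alpha_9} form a chain of 6 nodes with a double edge at one end; the terminal node there is the unique short simple root (B_6), and {alpha_2, alpha_3, alpha_7} form a chain of 3 nodes with a double edge at one end; the terminal node there is the unique long simple root (C_3). A semisimple Lie algebra decomposes uniquely as the direct sum of simple ideals, one per connected component of its Dynkin diagram, so g ≅ B_6 ⊕ C_3 (dimension 78 + 21 = 99).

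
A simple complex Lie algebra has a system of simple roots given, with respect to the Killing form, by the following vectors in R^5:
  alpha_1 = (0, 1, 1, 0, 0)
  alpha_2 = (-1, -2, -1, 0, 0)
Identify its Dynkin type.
G_2

Compute the Cartan integers a_ij = 2(alpha_i, alpha_j)/(alpha_j, alpha_j); the resulting 2x2 Cartan matrix is
[[2, -1], [-3, 2]].
The roots have two lengths (squared-length ratio 3:1); the short ones are alpha_{1}. The associated Dynkin diagram is two nodes joined by a triple edge (G_2), so the type is G_2.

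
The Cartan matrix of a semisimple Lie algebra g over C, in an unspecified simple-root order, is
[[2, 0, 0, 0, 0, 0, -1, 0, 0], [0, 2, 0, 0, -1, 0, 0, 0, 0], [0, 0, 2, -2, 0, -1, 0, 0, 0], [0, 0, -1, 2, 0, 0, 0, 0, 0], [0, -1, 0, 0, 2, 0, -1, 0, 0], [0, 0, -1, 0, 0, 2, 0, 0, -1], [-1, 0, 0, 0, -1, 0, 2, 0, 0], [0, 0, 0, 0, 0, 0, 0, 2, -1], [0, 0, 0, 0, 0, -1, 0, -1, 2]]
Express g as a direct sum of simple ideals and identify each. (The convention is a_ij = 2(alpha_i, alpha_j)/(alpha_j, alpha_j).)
A4 ⊕ B5

The diagram associated to this matrix has two connected components: the simple roots {alpha_1, alpha_2, alpha_5, alpha_7} form a chain of 4 nodes with single edges (A_4), and {alpha_3, alpha_4, alpha_6, alpha_8, alpha_9} form a chain of 5 nodes with a double edge at one end; the terminal node there is the unique short simple root (B_5). A semisimple Lie algebra decomposes uniquely as the direct sum of simple ideals, one per connected component of its Dynkin diagram, so g ≅ A_4 ⊕ B_5 (dimension 24 + 55 = 79).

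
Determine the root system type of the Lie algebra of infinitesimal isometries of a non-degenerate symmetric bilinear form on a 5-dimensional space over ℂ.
This is so(5) with 5 odd, which has dimension 5(5-1)/2 = 10 and rank (5-1)/2 = 2. In the classification of classical Lie algebras, the orthogonal algebra so(2n+1) in an odd number of variables has type B_n; here n = 2, so the Dynkin diagram is a chain of 2 nodes with a double edge at one end; the terminal node there is the unique short simple root (B_2). Hence the type is B_2.

B_2 (so(5))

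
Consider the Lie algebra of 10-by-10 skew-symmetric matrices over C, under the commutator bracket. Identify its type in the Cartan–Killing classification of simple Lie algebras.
D_5 (so(10))

This is so(10) with 10 even, which has dimension 10(10-1)/2 = 45 and rank 10/2 = 5. In the classification of classical Lie algebras, the orthogonal algebra so(2n) in an even number of variables has type D_n; here n = 5, so the Dynkin diagram is a chain of 3 nodes with a fork of two nodes at one end (D_5). Hence the type is D_5.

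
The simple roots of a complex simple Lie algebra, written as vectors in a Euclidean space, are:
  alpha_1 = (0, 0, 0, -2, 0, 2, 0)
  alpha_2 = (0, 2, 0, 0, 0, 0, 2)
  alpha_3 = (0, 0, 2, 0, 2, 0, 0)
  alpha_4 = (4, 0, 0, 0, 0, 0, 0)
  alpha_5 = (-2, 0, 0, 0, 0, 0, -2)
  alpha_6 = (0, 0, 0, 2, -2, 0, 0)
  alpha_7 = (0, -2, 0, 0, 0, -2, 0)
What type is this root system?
Compute the Cartan integers a_ij = 2(alpha_i, alpha_j)/(alpha_j, alpha_j); the resulting 7x7 Cartan matrix is
[[2, 0, 0, 0, 0, -1, -1], [0, 2, 0, 0, -1, 0, -1], [0, 0, 2, 0, 0, -1, 0], [0, 0, 0, 2, -2, 0, 0], [0, -1, 0, -1, 2, 0, 0], [-1, 0, -1, 0, 0, 2, 0], [-1, -1, 0, 0, 0, 0, 2]].
The roots have two lengths (squared-length ratio 2:1); the short ones are alpha_{1,2,3,5,6,7}. The associated Dynkin diagram is a chain of 7 nodes with a double edge at one end; the terminal node there is the unique long simple root (C_7), so the type is C_7 (the algebra sp(14)).

C_7 (sp(14))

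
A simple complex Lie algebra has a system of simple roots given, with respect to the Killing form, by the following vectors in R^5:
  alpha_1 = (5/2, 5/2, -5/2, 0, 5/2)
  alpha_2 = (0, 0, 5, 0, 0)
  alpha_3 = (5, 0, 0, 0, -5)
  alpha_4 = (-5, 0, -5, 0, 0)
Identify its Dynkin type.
Compute the Cartan integers a_ij = 2(alpha_i, alpha_j)/(alpha_j, alpha_j); the resulting 4x4 Cartan matrix is
[[2, -1, 0, 0], [-1, 2, 0, -1], [0, 0, 2, -1], [0, -2, -1, 2]].
The roots have two lengths (squared-length ratio 2:1); the short ones are alpha_{1,2}. The associated Dynkin diagram is a chain of 4 nodes with a double edge between the middle two (F_4), so the type is F_4.

F_4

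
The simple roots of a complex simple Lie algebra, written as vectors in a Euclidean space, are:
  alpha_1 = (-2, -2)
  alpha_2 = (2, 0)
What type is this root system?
Compute the Cartan integers a_ij = 2(alpha_i, alpha_j)/(alpha_j, alpha_j); the resulting 2x2 Cartan matrix is
[[2, -2], [-1, 2]].
The roots have two lengths (squared-length ratio 2:1); the short ones are alpha_{2}. The associated Dynkin diagram is a chain of 2 nodes with a double edge at one end; the terminal node there is the unique short simple root (B_2), so the type is B_2 (the algebra so(5)).

type B_2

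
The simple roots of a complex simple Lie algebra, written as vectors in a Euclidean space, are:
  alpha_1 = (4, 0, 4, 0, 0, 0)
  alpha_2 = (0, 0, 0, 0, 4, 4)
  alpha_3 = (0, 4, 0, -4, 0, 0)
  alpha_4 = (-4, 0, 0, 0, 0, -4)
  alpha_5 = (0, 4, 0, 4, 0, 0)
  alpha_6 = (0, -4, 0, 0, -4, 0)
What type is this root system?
Compute the Cartan integers a_ij = 2(alpha_i, alpha_j)/(alpha_j, alpha_j); the resulting 6x6 Cartan matrix is
[[2, 0, 0, -1, 0, 0], [0, 2, 0, -1, 0, -1], [0, 0, 2, 0, 0, -1], [-1, -1, 0, 2, 0, 0], [0, 0, 0, 0, 2, -1], [0, -1, -1, 0, -1, 2]].
All simple roots have the same length, so the diagram is simply laced. The associated Dynkin diagram is a chain of 4 nodes with a fork of two nodes at one end (D_6), so the type is D_6 (the algebra so(12)).

type D_6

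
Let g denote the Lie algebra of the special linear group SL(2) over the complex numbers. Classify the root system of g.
This is sl(2), which has dimension 2^2 - 1 = 3 and rank 2 - 1 = 1 (a Cartan subalgebra is the diagonal traceless matrices). In the classification of classical Lie algebras, the special linear algebra sl(n+1) has type A_n; here n = 1, so the Dynkin diagram is a chain of 1 nodes with single edges (A_1). Hence the type is A_1.

A_1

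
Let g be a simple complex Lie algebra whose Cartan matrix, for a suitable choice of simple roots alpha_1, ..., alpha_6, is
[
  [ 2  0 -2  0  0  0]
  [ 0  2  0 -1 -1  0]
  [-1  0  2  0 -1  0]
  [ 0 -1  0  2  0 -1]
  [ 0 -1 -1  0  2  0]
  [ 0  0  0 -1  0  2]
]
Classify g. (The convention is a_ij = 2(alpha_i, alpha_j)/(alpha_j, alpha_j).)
The matrix has rank 6 with 2's on the diagonal. Reading the off-diagonal entries as Dynkin edges (a single edge where a_ij = a_ji = -1; a double or triple edge where a_ij * a_ji = 2 or 3), the diagram is a chain of 6 nodes with a double edge at one end; the terminal node there is the unique long simple root (C_6). One simple-root ordering that puts it in standard form is (alpha_6, alpha_4, alpha_2, alpha_5, alpha_3, alpha_1). So the algebra is type C_6, i.e. sp(12).

C6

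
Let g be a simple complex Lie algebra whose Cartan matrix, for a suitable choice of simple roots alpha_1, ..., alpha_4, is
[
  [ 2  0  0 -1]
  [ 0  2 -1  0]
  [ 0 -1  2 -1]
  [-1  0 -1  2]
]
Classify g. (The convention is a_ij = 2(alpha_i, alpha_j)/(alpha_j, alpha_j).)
A_4

The matrix has rank 4 with 2's on the diagonal. Reading the off-diagonal entries as Dynkin edges (a single edge where a_ij = a_ji = -1; a double or triple edge where a_ij * a_ji = 2 or 3), the diagram is a chain of 4 nodes with single edges (A_4). One simple-root ordering that puts it in standard form is (alpha_1, alpha_4, alpha_3, alpha_2). So the algebra is type A_4, i.e. sl(5).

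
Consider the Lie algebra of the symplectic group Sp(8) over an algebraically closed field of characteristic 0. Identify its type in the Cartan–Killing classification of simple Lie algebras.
This is sp(8), which has dimension 8(8+1)/2 = 36 and rank 8/2 = 4. In the classification of classical Lie algebras, the symplectic algebra sp(2n) has type C_n; here n = 4, so the Dynkin diagram is a chain of 4 nodes with a double edge at one end; the terminal node there is the unique long simple root (C_4). Hence the type is C_4.

C_4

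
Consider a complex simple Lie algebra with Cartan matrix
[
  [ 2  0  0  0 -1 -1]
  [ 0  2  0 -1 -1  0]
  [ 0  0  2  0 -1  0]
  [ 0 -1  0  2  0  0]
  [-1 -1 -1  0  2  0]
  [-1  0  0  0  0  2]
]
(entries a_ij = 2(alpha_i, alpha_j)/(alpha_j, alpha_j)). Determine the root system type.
E_6

The matrix has rank 6 with 2's on the diagonal. Reading the off-diagonal entries as Dynkin edges (a single edge where a_ij = a_ji = -1; a double or triple edge where a_ij * a_ji = 2 or 3), the diagram is a chain of 5 nodes with one extra node attached to the third node from one end (E_6). One simple-root ordering that puts it in standard form is (alpha_6, alpha_3, alpha_1, alpha_5, alpha_2, alpha_4). So the algebra is type E_6.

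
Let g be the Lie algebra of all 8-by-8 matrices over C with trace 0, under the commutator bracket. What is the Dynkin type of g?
This is sl(8), which has dimension 8^2 - 1 = 63 and rank 8 - 1 = 7 (a Cartan subalgebra is the diagonal traceless matrices). In the classification of classical Lie algebras, the special linear algebra sl(n+1) has type A_n; here n = 7, so the Dynkin diagram is a chain of 7 nodes with single edges (A_7). Hence the type is A_7.

A_7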